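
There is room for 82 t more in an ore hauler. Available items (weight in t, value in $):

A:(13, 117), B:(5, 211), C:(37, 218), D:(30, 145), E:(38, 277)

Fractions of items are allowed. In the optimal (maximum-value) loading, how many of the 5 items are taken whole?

Sort by value per unit weight and fill in that order.
Ratios (sorted): B 42.20, A 9.00, E 7.29, C 5.89, D 4.83
take B (5 @ 211); take A (13 @ 117); take E (38 @ 277); take 26/37 of C → 153.19. Capacity used 82/82.
3 item(s) taken whole; one partial (take 26/37 of C).

3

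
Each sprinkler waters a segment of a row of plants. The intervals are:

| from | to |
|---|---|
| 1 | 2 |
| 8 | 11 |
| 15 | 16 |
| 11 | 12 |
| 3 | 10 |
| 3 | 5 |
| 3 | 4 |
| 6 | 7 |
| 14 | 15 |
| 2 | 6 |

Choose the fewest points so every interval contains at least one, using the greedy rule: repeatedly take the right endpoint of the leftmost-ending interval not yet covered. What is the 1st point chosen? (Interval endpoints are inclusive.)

2

Sorted: [1,2] [3,4] [3,5] [2,6] [6,7] [3,10] [8,11] [11,12] [14,15] [15,16]
{[1,2]} hit by 2; {[3,4],[3,5],[2,6]} hit by 4; {[6,7],[3,10]} hit by 7; {[8,11],[11,12]} hit by 11; {[14,15],[15,16]} hit by 15.
Points: 2, 4, 7, 11, 15 (5 total).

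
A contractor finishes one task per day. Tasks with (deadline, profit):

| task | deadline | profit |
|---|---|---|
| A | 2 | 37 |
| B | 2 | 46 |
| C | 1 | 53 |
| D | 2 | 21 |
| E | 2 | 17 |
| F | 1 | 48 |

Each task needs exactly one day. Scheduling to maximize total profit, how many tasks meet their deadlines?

Take jobs in profit order; each goes to the latest open slot no later than its deadline.
Profit order: C=53 F=48 B=46 A=37 D=21 E=17
Assign: C→slot 1, F skipped, B→slot 2, A skipped, D skipped, E skipped.
Slots: [1:C] [2:B]
2 of 6 scheduled.

2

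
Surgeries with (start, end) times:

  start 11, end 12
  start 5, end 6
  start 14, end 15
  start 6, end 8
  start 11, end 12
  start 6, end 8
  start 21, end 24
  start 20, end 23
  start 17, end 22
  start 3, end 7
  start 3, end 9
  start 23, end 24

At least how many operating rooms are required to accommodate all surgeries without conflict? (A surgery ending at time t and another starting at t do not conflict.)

4

The answer is the maximum number of intervals overlapping at any instant.
Events (time:±→running): 3:+→1 3:+→2 5:+→3 6:-→2 6:+→3 6:+→4 … peak 4.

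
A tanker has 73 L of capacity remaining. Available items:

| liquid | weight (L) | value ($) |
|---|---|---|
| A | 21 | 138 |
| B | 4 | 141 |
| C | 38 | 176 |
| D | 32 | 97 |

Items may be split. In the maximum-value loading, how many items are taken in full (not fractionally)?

Sort by value per unit weight and fill in that order.
Ratios (sorted): B 35.25, A 6.57, C 4.63, D 3.03
take B (4 @ 141); take A (21 @ 138); take C (38 @ 176); take 10/32 of D → 30.31. Capacity used 73/73.
3 item(s) taken whole; one partial (take 10/32 of D).

3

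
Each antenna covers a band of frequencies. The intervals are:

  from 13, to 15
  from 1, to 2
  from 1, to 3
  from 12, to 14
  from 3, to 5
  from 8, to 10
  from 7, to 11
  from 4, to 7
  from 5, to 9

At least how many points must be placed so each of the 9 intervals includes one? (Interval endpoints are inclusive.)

4

Process intervals by earliest right end; each time one isn't hit yet, stab at its right endpoint.
Sorted: [1,2] [1,3] [3,5] [4,7] [5,9] [8,10] [7,11] [12,14] [13,15]
{[1,2],[1,3]} hit by 2; {[3,5],[4,7],[5,9]} hit by 5; {[8,10],[7,11]} hit by 10; {[12,14],[13,15]} hit by 14.
Points: 2, 5, 10, 14 (4 total).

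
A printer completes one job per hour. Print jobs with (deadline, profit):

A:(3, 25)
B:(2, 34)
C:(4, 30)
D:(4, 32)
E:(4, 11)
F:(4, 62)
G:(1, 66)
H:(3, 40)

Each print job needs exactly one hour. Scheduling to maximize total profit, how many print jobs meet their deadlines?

By profit: G(d1,66), F(d4,62), H(d3,40), B(d2,34), D(d4,32), C(d4,30), A(d3,25), E(d4,11)
G→slot 1; F→slot 4; H→slot 3; B→slot 2; D skipped; C skipped; A skipped; E skipped.
4 of 8 scheduled.

4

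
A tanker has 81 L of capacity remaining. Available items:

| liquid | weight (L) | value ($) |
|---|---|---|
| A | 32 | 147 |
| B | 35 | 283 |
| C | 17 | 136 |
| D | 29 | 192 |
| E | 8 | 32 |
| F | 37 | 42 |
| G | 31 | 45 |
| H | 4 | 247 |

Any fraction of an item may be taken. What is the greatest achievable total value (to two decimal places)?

831.52

Sort by value per unit weight and fill in that order.
Order: H (247/4=61.75) > B (283/35=8.09) > C (136/17=8.00) > D (192/29=6.62) > A (147/32=4.59) > E (32/8=4.00) > G (45/31=1.45) > F (42/37=1.14)
Fill: take H (4 @ 247) → take B (35 @ 283) → take C (17 @ 136) → take 25/29 of D → 165.52; 81/81 used.
Total value = 831.52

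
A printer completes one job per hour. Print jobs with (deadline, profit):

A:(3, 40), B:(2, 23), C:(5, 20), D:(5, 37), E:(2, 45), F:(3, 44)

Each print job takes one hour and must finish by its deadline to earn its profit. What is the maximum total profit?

Take jobs in profit order; each goes to the latest open slot no later than its deadline.
Profit order: E=45 F=44 A=40 D=37 B=23 C=20
Assign: E→slot 2, F→slot 3, A→slot 1, D→slot 5, B skipped, C→slot 4.
Slots: [1:A] [2:E] [3:F] [4:C] [5:D]
Profit = 40 + 45 + 44 + 20 + 37 = 186

186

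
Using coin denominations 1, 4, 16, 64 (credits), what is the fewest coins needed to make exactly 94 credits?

7

94 = 1×64 + 1×16 + 3×4 + 2×1
Total coins = 1 + 1 + 3 + 2 = 7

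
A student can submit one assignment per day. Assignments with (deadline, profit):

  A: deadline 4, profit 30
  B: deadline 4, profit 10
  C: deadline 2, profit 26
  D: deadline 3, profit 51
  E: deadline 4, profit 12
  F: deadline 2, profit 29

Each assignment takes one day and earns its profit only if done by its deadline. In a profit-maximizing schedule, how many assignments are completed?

4

Take jobs in profit order; each goes to the latest open slot no later than its deadline.
By profit: D(d3,51), A(d4,30), F(d2,29), C(d2,26), E(d4,12), B(d4,10)
D→slot 3; A→slot 4; F→slot 2; C→slot 1; E skipped; B skipped.
4 of 6 scheduled.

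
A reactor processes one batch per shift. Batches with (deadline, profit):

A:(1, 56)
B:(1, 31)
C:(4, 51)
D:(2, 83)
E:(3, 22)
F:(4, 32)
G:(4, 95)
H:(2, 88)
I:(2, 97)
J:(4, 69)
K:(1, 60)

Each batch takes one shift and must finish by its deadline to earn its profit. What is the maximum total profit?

349

Take jobs in profit order; each goes to the latest open slot no later than its deadline.
By profit: I(d2,97), G(d4,95), H(d2,88), D(d2,83), J(d4,69), K(d1,60), A(d1,56), C(d4,51), F(d4,32), B(d1,31), E(d3,22)
I→slot 2; G→slot 4; H→slot 1; D skipped; J→slot 3; K skipped; A skipped; C skipped; F skipped; B skipped; E skipped.
Profit = 88 + 97 + 69 + 95 = 349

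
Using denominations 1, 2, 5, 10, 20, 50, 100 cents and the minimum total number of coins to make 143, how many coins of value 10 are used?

Use the largest denomination that fits, subtract, and repeat.
143 − 1×100→43 − 2×20→3 − 1×2→1 − 1×1→0
Count of 10: 0

0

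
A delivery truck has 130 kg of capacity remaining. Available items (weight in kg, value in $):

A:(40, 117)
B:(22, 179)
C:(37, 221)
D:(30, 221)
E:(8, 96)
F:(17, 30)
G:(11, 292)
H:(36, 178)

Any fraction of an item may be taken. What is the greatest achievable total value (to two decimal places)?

1117.78

Sort by value per unit weight and fill in that order.
Order: G (292/11=26.55) > E (96/8=12.00) > B (179/22=8.14) > D (221/30=7.37) > C (221/37=5.97) > H (178/36=4.94) > A (117/40=2.92) > F (30/17=1.76)
Fill: take G (11 @ 292) → take E (8 @ 96) → take B (22 @ 179) → take D (30 @ 221) → take C (37 @ 221) → take 22/36 of H → 108.78; 130/130 used.
Total value = 1117.78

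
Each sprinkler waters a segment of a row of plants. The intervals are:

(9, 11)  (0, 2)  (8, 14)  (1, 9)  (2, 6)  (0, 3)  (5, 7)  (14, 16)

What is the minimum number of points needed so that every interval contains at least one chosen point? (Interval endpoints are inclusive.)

Sort by right endpoint; whenever an interval is uncovered, place a point at its right end.
Sorted: [0,2] [0,3] [2,6] [5,7] [1,9] [9,11] [8,14] [14,16]
{[0,2],[0,3],[2,6]} hit by 2; {[5,7],[1,9]} hit by 7; {[9,11],[8,14]} hit by 11; {[14,16]} hit by 16.
Points: 2, 7, 11, 16 (4 total).

4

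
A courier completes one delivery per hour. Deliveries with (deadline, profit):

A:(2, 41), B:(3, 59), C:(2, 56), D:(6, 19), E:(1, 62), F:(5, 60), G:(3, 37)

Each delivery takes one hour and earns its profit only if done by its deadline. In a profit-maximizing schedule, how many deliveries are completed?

5

Sort by profit descending; place each in the latest free slot ≤ its deadline.
By profit: E(d1,62), F(d5,60), B(d3,59), C(d2,56), A(d2,41), G(d3,37), D(d6,19)
E→slot 1; F→slot 5; B→slot 3; C→slot 2; A skipped; G skipped; D→slot 6.
5 of 7 scheduled.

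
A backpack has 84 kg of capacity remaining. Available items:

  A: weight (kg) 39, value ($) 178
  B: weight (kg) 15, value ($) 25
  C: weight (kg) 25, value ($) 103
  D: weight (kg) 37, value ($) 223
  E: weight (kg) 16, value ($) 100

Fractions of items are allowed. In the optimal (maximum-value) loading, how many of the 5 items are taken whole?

2

Ratios (sorted): E 6.25, D 6.03, A 4.56, C 4.12, B 1.67
take E (16 @ 100); take D (37 @ 223); take 31/39 of A → 141.49. Capacity used 84/84.
2 item(s) taken whole; one partial (take 31/39 of A).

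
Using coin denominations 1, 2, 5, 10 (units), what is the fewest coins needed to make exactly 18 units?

4

Use the largest denomination that fits, subtract, and repeat.
18 − 1×10→8 − 1×5→3 − 1×2→1 − 1×1→0
Total coins = 1 + 1 + 1 + 1 = 4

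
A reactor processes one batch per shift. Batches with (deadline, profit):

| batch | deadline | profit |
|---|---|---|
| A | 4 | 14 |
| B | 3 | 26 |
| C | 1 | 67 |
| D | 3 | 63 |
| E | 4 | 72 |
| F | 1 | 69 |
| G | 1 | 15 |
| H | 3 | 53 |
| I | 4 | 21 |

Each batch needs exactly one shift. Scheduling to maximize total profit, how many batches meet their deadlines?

By profit: E(d4,72), F(d1,69), C(d1,67), D(d3,63), H(d3,53), B(d3,26), I(d4,21), G(d1,15), A(d4,14)
E→slot 4; F→slot 1; C skipped; D→slot 3; H→slot 2; B skipped; I skipped; G skipped; A skipped.
4 of 9 scheduled.

4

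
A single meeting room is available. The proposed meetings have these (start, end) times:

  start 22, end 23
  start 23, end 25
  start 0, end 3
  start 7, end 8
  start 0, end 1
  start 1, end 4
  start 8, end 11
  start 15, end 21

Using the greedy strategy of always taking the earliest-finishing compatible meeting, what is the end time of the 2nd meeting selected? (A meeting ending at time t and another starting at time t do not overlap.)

Order by finish time; keep every interval that doesn't clash with the previous kept one.
By end time: (0,1), (0,3), (1,4), (7,8), (8,11), (15,21), (22,23), (23,25).
Pick (0,1); next start ≥ 1 → (1,4); next start ≥ 4 → (7,8); next start ≥ 8 → (8,11); next start ≥ 11 → (15,21); next start ≥ 21 → (22,23); next start ≥ 23 → (23,25).
Selected: (0,1) (1,4) (7,8) (8,11) (15,21) (22,23) (23,25)

4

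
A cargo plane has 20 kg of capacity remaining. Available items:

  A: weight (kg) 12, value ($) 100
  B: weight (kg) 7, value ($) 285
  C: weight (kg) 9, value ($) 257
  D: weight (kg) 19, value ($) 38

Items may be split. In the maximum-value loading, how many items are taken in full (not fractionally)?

2

Greedy by value/weight ratio, highest first.
Ratios (sorted): B 40.71, C 28.56, A 8.33, D 2.00
take B (7 @ 285); take C (9 @ 257); take 4/12 of A → 33.33. Capacity used 20/20.
2 item(s) taken whole; one partial (take 4/12 of A).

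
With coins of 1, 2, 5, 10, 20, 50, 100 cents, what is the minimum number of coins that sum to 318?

7

318 − 3×100→18 − 1×10→8 − 1×5→3 − 1×2→1 − 1×1→0
Total coins = 3 + 1 + 1 + 1 + 1 = 7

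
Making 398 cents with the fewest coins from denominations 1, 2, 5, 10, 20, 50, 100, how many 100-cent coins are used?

Use the largest denomination that fits, subtract, and repeat.
398 − 3×100→98 − 1×50→48 − 2×20→8 − 1×5→3 − 1×2→1 − 1×1→0
Count of 100: 3

3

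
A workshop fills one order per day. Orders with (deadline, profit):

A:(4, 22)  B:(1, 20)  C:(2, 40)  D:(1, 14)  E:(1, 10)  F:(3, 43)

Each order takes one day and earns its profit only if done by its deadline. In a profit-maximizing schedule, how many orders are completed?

Profit order: F=43 C=40 A=22 B=20 D=14 E=10
Assign: F→slot 3, C→slot 2, A→slot 4, B→slot 1, D skipped, E skipped.
Slots: [1:B] [2:C] [3:F] [4:A]
4 of 6 scheduled.

4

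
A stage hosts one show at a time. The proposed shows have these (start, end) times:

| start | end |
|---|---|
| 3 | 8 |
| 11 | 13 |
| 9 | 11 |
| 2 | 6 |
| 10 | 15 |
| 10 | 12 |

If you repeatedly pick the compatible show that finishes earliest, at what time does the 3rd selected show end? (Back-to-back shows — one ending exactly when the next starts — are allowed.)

Greedy by earliest finish: after sorting by end time, pick each interval compatible with the last pick.
Sorted by end: (2,6)  (3,8)  (9,11)  (10,12)  (11,13)  (10,15)
take (2,6); skip (3,8); take (9,11); skip (10,12); take (11,13).
Selected: (2,6) (9,11) (11,13)

13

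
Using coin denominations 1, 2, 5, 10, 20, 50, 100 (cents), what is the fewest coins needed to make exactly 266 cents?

6

266 = 2×100 + 1×50 + 1×10 + 1×5 + 1×1
Total coins = 2 + 1 + 1 + 1 + 1 = 6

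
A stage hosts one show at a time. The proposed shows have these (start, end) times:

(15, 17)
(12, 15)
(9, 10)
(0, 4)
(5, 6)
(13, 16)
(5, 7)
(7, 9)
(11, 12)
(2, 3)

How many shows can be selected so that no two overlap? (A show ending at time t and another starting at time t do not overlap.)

7

By end time: (2,3), (0,4), (5,6), (5,7), (7,9), (9,10), (11,12), (12,15), (13,16), (15,17).
Pick (2,3); next start ≥ 3 → (5,6); next start ≥ 6 → (7,9); next start ≥ 9 → (9,10); next start ≥ 10 → (11,12); next start ≥ 12 → (12,15); next start ≥ 15 → (15,17).
Selected 7 shows.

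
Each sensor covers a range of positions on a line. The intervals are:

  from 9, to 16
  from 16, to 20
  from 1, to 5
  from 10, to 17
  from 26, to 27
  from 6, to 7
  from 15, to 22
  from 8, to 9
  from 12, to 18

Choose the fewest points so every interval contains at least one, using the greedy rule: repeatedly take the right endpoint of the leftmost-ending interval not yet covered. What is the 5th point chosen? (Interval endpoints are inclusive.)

Process intervals by earliest right end; each time one isn't hit yet, stab at its right endpoint.
By right end: [1,5]  [6,7]  [8,9]  [9,16]  [10,17]  [12,18]  [16,20]  [15,22]  [26,27]
[1,5] uncovered → point at 5; [6,7] uncovered → point at 7; [8,9] uncovered → point at 9; [10,17] uncovered → point at 17; [26,27] uncovered → point at 27.
Points: 5, 7, 9, 17, 27 (5 total).

27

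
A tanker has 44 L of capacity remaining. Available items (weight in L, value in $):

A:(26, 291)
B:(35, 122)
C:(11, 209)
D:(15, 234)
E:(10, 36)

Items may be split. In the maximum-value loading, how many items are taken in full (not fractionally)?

2

Greedy by value/weight ratio, highest first.
Ratios (sorted): C 19.00, D 15.60, A 11.19, E 3.60, B 3.49
take C (11 @ 209); take D (15 @ 234); take 18/26 of A → 201.46. Capacity used 44/44.
2 item(s) taken whole; one partial (take 18/26 of A).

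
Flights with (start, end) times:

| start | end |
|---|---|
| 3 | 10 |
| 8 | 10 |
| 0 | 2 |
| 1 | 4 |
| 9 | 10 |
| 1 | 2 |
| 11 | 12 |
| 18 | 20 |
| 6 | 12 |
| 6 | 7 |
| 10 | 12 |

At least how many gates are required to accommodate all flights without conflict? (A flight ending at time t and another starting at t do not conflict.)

4

Count concurrent intervals with a sweep; the peak is the room count.
Events (time:±→running): 0:+→1 1:+→2 1:+→3 2:-→2 2:-→1 3:+→2 4:-→1 6:+→2 6:+→3 7:-→2 8:+→3 9:+→4 … peak 4.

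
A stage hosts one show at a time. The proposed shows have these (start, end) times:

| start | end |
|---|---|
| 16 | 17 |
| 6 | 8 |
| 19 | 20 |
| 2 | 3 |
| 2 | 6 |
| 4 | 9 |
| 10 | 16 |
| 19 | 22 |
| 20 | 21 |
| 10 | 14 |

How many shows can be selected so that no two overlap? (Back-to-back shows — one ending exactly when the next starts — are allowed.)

By end time: (2,3), (2,6), (6,8), (4,9), (10,14), (10,16), (16,17), (19,20), (20,21), (19,22).
Pick (2,3); next start ≥ 3 → (6,8); next start ≥ 8 → (10,14); next start ≥ 14 → (16,17); next start ≥ 17 → (19,20); next start ≥ 20 → (20,21).
Selected 6 shows.

6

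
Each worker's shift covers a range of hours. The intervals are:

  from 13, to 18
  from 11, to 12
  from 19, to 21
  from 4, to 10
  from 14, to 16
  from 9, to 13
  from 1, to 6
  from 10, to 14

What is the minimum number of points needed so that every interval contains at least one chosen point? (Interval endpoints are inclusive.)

Sorted: [1,6] [4,10] [11,12] [9,13] [10,14] [14,16] [13,18] [19,21]
{[1,6],[4,10]} hit by 6; {[11,12],[9,13],[10,14]} hit by 12; {[14,16],[13,18]} hit by 16; {[19,21]} hit by 21.
Points: 6, 12, 16, 21 (4 total).

4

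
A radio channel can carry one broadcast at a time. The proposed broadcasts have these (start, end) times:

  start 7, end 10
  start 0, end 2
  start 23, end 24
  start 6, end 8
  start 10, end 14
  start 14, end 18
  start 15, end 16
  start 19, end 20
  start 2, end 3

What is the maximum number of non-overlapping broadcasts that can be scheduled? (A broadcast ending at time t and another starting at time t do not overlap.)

7

Greedy by earliest finish: after sorting by end time, pick each interval compatible with the last pick.
By end time: (0,2), (2,3), (6,8), (7,10), (10,14), (15,16), (14,18), (19,20), (23,24).
Pick (0,2); next start ≥ 2 → (2,3); next start ≥ 3 → (6,8); next start ≥ 8 → (10,14); next start ≥ 14 → (15,16); next start ≥ 16 → (19,20); next start ≥ 20 → (23,24).
Selected 7 broadcasts.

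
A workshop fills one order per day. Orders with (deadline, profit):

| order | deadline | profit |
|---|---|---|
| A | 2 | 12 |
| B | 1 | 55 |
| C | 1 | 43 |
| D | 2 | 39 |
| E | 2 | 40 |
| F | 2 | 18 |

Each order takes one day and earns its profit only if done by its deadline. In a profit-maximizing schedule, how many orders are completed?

2

By profit: B(d1,55), C(d1,43), E(d2,40), D(d2,39), F(d2,18), A(d2,12)
B→slot 1; C skipped; E→slot 2; D skipped; F skipped; A skipped.
2 of 6 scheduled.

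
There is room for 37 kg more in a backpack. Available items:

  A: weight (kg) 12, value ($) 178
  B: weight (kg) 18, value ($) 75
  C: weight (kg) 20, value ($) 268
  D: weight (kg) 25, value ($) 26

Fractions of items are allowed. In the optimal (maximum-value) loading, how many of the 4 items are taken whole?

2

Sort by value per unit weight and fill in that order.
Ratios (sorted): A 14.83, C 13.40, B 4.17, D 1.04
take A (12 @ 178); take C (20 @ 268); take 5/18 of B → 20.83. Capacity used 37/37.
2 item(s) taken whole; one partial (take 5/18 of B).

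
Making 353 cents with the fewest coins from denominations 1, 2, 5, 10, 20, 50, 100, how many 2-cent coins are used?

353 = 3×100 + 1×50 + 1×2 + 1×1
Count of 2: 1

1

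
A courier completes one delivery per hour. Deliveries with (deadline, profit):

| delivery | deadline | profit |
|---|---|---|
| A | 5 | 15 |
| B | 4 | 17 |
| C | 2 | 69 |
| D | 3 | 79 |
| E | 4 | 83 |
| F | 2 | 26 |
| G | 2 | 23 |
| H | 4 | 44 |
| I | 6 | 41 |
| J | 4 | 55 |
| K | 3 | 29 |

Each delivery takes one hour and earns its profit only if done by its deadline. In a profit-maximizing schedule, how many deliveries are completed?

Sort by profit descending; place each in the latest free slot ≤ its deadline.
By profit: E(d4,83), D(d3,79), C(d2,69), J(d4,55), H(d4,44), I(d6,41), K(d3,29), F(d2,26), G(d2,23), B(d4,17), A(d5,15)
E→slot 4; D→slot 3; C→slot 2; J→slot 1; H skipped; I→slot 6; K skipped; F skipped; G skipped; B skipped; A→slot 5.
6 of 11 scheduled.

6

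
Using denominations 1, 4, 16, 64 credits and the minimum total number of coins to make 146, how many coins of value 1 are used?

2

146 − 2×64→18 − 1×16→2 − 2×1→0
Count of 1: 2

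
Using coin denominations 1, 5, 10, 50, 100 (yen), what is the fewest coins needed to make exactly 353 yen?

353 = 3×100 + 1×50 + 3×1
Total coins = 3 + 1 + 3 = 7

7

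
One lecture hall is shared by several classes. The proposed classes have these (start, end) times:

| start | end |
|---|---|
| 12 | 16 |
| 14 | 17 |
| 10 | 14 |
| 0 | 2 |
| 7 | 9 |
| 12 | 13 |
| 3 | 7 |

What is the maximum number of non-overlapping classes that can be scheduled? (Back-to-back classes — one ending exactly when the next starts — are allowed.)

Order by finish time; keep every interval that doesn't clash with the previous kept one.
Sorted by end: (0,2)  (3,7)  (7,9)  (12,13)  (10,14)  (12,16)  (14,17)
take (0,2); take (3,7); take (7,9); take (12,13); take (14,17).
Selected 5 classes.

5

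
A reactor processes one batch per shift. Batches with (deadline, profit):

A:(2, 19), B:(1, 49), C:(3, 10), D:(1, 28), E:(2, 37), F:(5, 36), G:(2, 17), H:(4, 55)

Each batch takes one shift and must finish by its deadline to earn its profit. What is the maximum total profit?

187

Profit order: H=55 B=49 E=37 F=36 D=28 A=19 G=17 C=10
Assign: H→slot 4, B→slot 1, E→slot 2, F→slot 5, D skipped, A skipped, G skipped, C→slot 3.
Slots: [1:B] [2:E] [3:C] [4:H] [5:F]
Profit = 49 + 37 + 10 + 55 + 36 = 187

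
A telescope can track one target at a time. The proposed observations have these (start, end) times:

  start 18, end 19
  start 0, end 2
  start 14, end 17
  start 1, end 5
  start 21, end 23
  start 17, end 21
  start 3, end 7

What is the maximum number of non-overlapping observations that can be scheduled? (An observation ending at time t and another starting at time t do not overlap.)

Sort by end time and greedily take each interval whose start is ≥ the last chosen end.
Sorted by end: (0,2)  (1,5)  (3,7)  (14,17)  (18,19)  (17,21)  (21,23)
take (0,2); skip (1,5); take (3,7); take (14,17); take (18,19); skip (17,21); take (21,23).
Selected 5 observations.

5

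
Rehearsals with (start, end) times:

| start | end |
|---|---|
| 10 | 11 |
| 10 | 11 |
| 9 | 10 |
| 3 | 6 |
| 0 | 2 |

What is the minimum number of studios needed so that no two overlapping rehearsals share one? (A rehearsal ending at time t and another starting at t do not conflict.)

2

Count concurrent intervals with a sweep; the peak is the room count.
starts: [0, 3, 9, 10, 10]
ends:   [2, 6, 10, 11, 11]
s0→1 e2→0 s3→1 e6→0 s9→1 e10→0 s10→1 s10→2  — peak 2.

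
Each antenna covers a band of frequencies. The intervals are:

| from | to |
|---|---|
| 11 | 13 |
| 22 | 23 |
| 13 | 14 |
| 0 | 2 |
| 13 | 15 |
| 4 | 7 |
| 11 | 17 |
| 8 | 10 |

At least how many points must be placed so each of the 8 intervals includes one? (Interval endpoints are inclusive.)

Process intervals by earliest right end; each time one isn't hit yet, stab at its right endpoint.
Sorted: [0,2] [4,7] [8,10] [11,13] [13,14] [13,15] [11,17] [22,23]
{[0,2]} hit by 2; {[4,7]} hit by 7; {[8,10]} hit by 10; {[11,13],[13,14],[13,15],[11,17]} hit by 13; {[22,23]} hit by 23.
Points: 2, 7, 10, 13, 23 (5 total).

5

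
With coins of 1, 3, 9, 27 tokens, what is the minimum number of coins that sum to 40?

4

40 = 1×27 + 1×9 + 1×3 + 1×1
Total coins = 1 + 1 + 1 + 1 = 4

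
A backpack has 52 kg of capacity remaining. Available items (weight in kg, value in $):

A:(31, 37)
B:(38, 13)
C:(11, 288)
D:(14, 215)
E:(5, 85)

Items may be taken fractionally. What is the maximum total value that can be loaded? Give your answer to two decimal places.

Greedy by value/weight ratio, highest first.
Order: C (288/11=26.18) > E (85/5=17.00) > D (215/14=15.36) > A (37/31=1.19) > B (13/38=0.34)
Fill: take C (11 @ 288) → take E (5 @ 85) → take D (14 @ 215) → take 22/31 of A → 26.26; 52/52 used.
Total value = 614.26

614.26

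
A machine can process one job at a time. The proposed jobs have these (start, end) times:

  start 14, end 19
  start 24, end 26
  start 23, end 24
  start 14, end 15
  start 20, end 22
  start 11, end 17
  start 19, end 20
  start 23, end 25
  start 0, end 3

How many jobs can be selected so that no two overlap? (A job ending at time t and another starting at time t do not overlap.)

6

Sorted by end: (0,3)  (14,15)  (11,17)  (14,19)  (19,20)  (20,22)  (23,24)  (23,25)  (24,26)
take (0,3); take (14,15); take (19,20); take (20,22); take (23,24); take (24,26).
Selected 6 jobs.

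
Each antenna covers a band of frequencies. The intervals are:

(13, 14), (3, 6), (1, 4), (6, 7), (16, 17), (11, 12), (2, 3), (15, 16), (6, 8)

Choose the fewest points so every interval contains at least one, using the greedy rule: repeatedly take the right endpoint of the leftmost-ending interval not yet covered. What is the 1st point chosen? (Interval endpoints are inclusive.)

3

Sort by right endpoint; whenever an interval is uncovered, place a point at its right end.
Sorted: [2,3] [1,4] [3,6] [6,7] [6,8] [11,12] [13,14] [15,16] [16,17]
{[2,3],[1,4],[3,6]} hit by 3; {[6,7],[6,8]} hit by 7; {[11,12]} hit by 12; {[13,14]} hit by 14; {[15,16],[16,17]} hit by 16.
Points: 3, 7, 12, 14, 16 (5 total).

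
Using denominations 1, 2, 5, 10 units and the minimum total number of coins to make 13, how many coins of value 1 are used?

1

Use the largest denomination that fits, subtract, and repeat.
13 − 1×10→3 − 1×2→1 − 1×1→0
Count of 1: 1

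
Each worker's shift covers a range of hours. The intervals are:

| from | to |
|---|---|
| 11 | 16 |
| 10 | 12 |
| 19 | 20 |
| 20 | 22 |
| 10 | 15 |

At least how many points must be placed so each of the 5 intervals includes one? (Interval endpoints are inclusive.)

By right end: [10,12]  [10,15]  [11,16]  [19,20]  [20,22]
[10,12] uncovered → point at 12; [19,20] uncovered → point at 20.
Points: 12, 20 (2 total).

2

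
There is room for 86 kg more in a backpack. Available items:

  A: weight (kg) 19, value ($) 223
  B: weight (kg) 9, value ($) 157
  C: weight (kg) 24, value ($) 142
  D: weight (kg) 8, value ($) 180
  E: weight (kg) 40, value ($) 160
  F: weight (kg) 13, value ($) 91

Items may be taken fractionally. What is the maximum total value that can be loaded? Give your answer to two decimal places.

Greedy by value/weight ratio, highest first.
Order: D (180/8=22.50) > B (157/9=17.44) > A (223/19=11.74) > F (91/13=7.00) > C (142/24=5.92) > E (160/40=4.00)
Fill: take D (8 @ 180) → take B (9 @ 157) → take A (19 @ 223) → take F (13 @ 91) → take C (24 @ 142) → take 13/40 of E → 52.00; 86/86 used.
Total value = 845.00

845.00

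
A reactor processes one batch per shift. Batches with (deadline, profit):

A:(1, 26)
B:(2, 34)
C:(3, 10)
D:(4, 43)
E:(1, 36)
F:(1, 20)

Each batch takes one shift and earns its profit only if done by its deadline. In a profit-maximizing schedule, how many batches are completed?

Take jobs in profit order; each goes to the latest open slot no later than its deadline.
By profit: D(d4,43), E(d1,36), B(d2,34), A(d1,26), F(d1,20), C(d3,10)
D→slot 4; E→slot 1; B→slot 2; A skipped; F skipped; C→slot 3.
4 of 6 scheduled.

4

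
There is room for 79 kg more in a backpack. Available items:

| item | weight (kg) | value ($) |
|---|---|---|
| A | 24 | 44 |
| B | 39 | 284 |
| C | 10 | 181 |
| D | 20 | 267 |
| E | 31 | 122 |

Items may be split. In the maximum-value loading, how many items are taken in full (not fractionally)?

Sort by value per unit weight and fill in that order.
Ratios (sorted): C 18.10, D 13.35, B 7.28, E 3.94, A 1.83
take C (10 @ 181); take D (20 @ 267); take B (39 @ 284); take 10/31 of E → 39.35. Capacity used 79/79.
3 item(s) taken whole; one partial (take 10/31 of E).

3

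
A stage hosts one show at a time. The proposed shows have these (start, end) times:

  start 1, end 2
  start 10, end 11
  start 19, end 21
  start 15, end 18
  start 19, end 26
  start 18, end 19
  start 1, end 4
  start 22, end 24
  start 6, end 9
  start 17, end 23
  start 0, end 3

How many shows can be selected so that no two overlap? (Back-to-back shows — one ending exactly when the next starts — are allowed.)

7

Order by finish time; keep every interval that doesn't clash with the previous kept one.
Sorted by end: (1,2)  (0,3)  (1,4)  (6,9)  (10,11)  (15,18)  (18,19)  (19,21)  (17,23)  (22,24)  (19,26)
take (1,2); take (6,9); take (10,11); take (15,18); take (18,19); take (19,21); skip (17,23); take (22,24); skip (19,26).
Selected 7 shows.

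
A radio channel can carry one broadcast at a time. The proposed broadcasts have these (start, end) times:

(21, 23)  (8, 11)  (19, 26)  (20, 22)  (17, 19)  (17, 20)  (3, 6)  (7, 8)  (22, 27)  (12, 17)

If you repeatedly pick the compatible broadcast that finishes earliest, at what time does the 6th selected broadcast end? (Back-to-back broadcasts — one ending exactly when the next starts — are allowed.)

22

Greedy by earliest finish: after sorting by end time, pick each interval compatible with the last pick.
Sorted by end: (3,6)  (7,8)  (8,11)  (12,17)  (17,19)  (17,20)  (20,22)  (21,23)  (19,26)  (22,27)
take (3,6); take (7,8); take (8,11); take (12,17); take (17,19); take (20,22); skip (19,26); take (22,27).
Selected: (3,6) (7,8) (8,11) (12,17) (17,19) (20,22) (22,27)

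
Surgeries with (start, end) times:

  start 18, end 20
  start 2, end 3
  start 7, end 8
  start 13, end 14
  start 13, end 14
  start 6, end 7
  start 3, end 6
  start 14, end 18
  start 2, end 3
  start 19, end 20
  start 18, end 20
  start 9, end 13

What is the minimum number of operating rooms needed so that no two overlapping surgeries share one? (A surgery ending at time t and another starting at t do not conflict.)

3

starts: [2, 2, 3, 6, 7, 9, 13, 13, 14, 18, 18, 19]
ends:   [3, 3, 6, 7, 8, 13, 14, 14, 18, 20, 20, 20]
s2→1 s2→2 e3→1 e3→0 s3→1 e6→0 s6→1 e7→0 s7→1 e8→0 s9→1 e13→0 s13→1 s13→2 e14→1 e14→0 s14→1 e18→0 s18→1 s18→2 s19→3  — peak 3.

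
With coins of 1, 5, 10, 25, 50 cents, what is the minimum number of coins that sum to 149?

Use the largest denomination that fits, subtract, and repeat.
149 = 2×50 + 1×25 + 2×10 + 4×1
Total coins = 2 + 1 + 2 + 4 = 9

9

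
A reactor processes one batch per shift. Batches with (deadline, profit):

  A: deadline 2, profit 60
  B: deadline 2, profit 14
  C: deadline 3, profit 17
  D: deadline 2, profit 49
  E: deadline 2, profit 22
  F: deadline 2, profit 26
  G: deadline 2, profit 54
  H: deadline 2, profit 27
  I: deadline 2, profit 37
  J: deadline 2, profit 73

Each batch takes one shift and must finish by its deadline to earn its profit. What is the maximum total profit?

By profit: J(d2,73), A(d2,60), G(d2,54), D(d2,49), I(d2,37), H(d2,27), F(d2,26), E(d2,22), C(d3,17), B(d2,14)
J→slot 2; A→slot 1; G skipped; D skipped; I skipped; H skipped; F skipped; E skipped; C→slot 3; B skipped.
Profit = 60 + 73 + 17 = 150

150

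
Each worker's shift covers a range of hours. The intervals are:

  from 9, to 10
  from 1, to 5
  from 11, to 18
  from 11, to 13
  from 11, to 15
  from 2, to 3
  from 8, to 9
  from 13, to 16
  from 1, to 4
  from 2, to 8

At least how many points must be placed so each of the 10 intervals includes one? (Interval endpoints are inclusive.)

3

Process intervals by earliest right end; each time one isn't hit yet, stab at its right endpoint.
Sorted: [2,3] [1,4] [1,5] [2,8] [8,9] [9,10] [11,13] [11,15] [13,16] [11,18]
{[2,3],[1,4],[1,5],[2,8]} hit by 3; {[8,9],[9,10]} hit by 9; {[11,13],[11,15],[13,16],[11,18]} hit by 13.
Points: 3, 9, 13 (3 total).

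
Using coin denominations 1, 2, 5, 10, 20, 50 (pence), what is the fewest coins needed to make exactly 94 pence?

Greedy: take as many of the largest coin as possible, then repeat with the remainder.
94 − 1×50→44 − 2×20→4 − 2×2→0
Total coins = 1 + 2 + 2 = 5

5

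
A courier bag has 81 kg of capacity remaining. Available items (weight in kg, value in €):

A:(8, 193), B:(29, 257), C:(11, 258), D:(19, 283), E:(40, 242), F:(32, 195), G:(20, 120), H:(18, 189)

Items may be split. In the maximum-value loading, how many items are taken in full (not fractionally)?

Ratios (sorted): A 24.12, C 23.45, D 14.89, H 10.50, B 8.86, F 6.09, E 6.05, G 6.00
take A (8 @ 193); take C (11 @ 258); take D (19 @ 283); take H (18 @ 189); take 25/29 of B → 221.55. Capacity used 81/81.
4 item(s) taken whole; one partial (take 25/29 of B).

4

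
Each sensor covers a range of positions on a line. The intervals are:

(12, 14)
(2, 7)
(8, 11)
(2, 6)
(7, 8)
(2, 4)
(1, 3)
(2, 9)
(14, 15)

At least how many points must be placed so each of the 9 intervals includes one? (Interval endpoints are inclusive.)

3

By right end: [1,3]  [2,4]  [2,6]  [2,7]  [7,8]  [2,9]  [8,11]  [12,14]  [14,15]
[1,3] uncovered → point at 3; [7,8] uncovered → point at 8; [12,14] uncovered → point at 14.
Points: 3, 8, 14 (3 total).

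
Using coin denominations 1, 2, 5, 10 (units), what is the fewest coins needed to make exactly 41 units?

5

Greedy: take as many of the largest coin as possible, then repeat with the remainder.
41 = 4×10 + 1×1
Total coins = 4 + 1 = 5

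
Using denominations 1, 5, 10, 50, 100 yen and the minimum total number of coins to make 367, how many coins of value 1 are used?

Use the largest denomination that fits, subtract, and repeat.
367 − 3×100→67 − 1×50→17 − 1×10→7 − 1×5→2 − 2×1→0
Count of 1: 2

2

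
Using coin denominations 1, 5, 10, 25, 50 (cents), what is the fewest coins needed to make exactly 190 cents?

6

190 − 3×50→40 − 1×25→15 − 1×10→5 − 1×5→0
Total coins = 3 + 1 + 1 + 1 = 6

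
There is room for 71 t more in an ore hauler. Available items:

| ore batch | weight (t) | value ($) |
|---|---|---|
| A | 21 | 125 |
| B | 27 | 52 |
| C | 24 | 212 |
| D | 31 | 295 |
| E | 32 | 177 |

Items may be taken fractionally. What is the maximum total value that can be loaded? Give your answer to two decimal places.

602.24

Greedy by value/weight ratio, highest first.
Order: D (295/31=9.52) > C (212/24=8.83) > A (125/21=5.95) > E (177/32=5.53) > B (52/27=1.93)
Fill: take D (31 @ 295) → take C (24 @ 212) → take 16/21 of A → 95.24; 71/71 used.
Total value = 602.24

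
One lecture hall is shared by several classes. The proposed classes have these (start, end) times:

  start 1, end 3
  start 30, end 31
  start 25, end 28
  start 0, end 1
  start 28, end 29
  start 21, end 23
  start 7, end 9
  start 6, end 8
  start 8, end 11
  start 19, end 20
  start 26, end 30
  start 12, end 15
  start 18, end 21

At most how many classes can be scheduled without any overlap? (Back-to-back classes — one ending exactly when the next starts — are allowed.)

10

Sort by end time and greedily take each interval whose start is ≥ the last chosen end.
Sorted by end: (0,1)  (1,3)  (6,8)  (7,9)  (8,11)  (12,15)  (19,20)  (18,21)  (21,23)  (25,28)  (28,29)  (26,30)  (30,31)
take (0,1); take (1,3); take (6,8); skip (7,9); take (8,11); take (12,15); take (19,20); take (21,23); take (25,28); take (28,29); take (30,31).
Selected 10 classes.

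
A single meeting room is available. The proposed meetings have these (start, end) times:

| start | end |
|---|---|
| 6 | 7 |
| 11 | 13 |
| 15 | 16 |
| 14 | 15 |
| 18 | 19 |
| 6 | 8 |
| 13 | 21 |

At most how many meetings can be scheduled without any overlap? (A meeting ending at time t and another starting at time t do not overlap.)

Sorted by end: (6,7)  (6,8)  (11,13)  (14,15)  (15,16)  (18,19)  (13,21)
take (6,7); take (11,13); take (14,15); take (15,16); take (18,19).
Selected 5 meetings.

5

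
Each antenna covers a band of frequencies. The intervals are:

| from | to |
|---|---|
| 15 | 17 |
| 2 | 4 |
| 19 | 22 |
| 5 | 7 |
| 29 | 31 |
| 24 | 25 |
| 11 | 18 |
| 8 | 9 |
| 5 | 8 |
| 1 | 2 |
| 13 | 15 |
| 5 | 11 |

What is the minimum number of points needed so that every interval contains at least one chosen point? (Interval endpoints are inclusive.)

7

Sort by right endpoint; whenever an interval is uncovered, place a point at its right end.
Sorted: [1,2] [2,4] [5,7] [5,8] [8,9] [5,11] [13,15] [15,17] [11,18] [19,22] [24,25] [29,31]
{[1,2],[2,4]} hit by 2; {[5,7],[5,8]} hit by 7; {[8,9],[5,11]} hit by 9; {[13,15],[15,17],[11,18]} hit by 15; {[19,22]} hit by 22; {[24,25]} hit by 25; {[29,31]} hit by 31.
Points: 2, 7, 9, 15, 22, 25, 31 (7 total).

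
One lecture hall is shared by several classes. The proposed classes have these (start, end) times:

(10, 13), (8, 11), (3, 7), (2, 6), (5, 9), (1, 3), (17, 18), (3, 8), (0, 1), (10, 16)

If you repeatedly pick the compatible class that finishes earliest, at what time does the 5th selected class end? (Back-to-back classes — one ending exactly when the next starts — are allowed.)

18

By end time: (0,1), (1,3), (2,6), (3,7), (3,8), (5,9), (8,11), (10,13), (10,16), (17,18).
Pick (0,1); next start ≥ 1 → (1,3); next start ≥ 3 → (3,7); next start ≥ 7 → (8,11); next start ≥ 11 → (17,18).
Selected: (0,1) (1,3) (3,7) (8,11) (17,18)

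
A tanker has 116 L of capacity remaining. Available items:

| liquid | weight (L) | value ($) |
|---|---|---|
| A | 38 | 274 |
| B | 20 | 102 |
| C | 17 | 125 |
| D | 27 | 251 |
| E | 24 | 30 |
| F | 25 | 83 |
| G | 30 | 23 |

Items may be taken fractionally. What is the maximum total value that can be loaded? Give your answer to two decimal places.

798.48

Greedy by value/weight ratio, highest first.
Order: D (251/27=9.30) > C (125/17=7.35) > A (274/38=7.21) > B (102/20=5.10) > F (83/25=3.32) > E (30/24=1.25) > G (23/30=0.77)
Fill: take D (27 @ 251) → take C (17 @ 125) → take A (38 @ 274) → take B (20 @ 102) → take 14/25 of F → 46.48; 116/116 used.
Total value = 798.48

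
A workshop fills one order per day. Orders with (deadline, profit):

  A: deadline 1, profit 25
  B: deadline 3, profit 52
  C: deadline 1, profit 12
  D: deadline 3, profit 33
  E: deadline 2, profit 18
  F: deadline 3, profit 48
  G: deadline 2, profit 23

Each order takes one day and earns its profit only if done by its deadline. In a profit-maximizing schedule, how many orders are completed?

3

Sort by profit descending; place each in the latest free slot ≤ its deadline.
Profit order: B=52 F=48 D=33 A=25 G=23 E=18 C=12
Assign: B→slot 3, F→slot 2, D→slot 1, A skipped, G skipped, E skipped, C skipped.
Slots: [1:D] [2:F] [3:B]
3 of 7 scheduled.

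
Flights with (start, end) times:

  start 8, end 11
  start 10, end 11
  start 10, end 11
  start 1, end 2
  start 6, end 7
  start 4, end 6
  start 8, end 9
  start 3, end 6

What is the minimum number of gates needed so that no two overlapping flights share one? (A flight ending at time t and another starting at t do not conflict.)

3

Events (time:±→running): 1:+→1 2:-→0 3:+→1 4:+→2 6:-→1 6:-→0 6:+→1 7:-→0 8:+→1 8:+→2 9:-→1 10:+→2 10:+→3 … peak 3.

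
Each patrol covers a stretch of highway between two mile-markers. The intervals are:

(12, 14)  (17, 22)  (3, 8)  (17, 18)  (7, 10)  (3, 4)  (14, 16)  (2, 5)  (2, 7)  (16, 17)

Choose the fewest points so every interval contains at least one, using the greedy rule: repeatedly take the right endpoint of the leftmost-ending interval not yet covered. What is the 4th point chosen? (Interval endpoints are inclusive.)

17

Sort by right endpoint; whenever an interval is uncovered, place a point at its right end.
Sorted: [3,4] [2,5] [2,7] [3,8] [7,10] [12,14] [14,16] [16,17] [17,18] [17,22]
{[3,4],[2,5],[2,7],[3,8]} hit by 4; {[7,10]} hit by 10; {[12,14],[14,16]} hit by 14; {[16,17],[17,18],[17,22]} hit by 17.
Points: 4, 10, 14, 17 (4 total).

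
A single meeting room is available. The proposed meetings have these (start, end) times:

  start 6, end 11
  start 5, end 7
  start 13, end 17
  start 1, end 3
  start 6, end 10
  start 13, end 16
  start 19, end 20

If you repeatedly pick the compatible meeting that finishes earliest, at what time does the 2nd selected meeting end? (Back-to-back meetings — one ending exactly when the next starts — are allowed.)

Sort by end time and greedily take each interval whose start is ≥ the last chosen end.
Sorted by end: (1,3)  (5,7)  (6,10)  (6,11)  (13,16)  (13,17)  (19,20)
take (1,3); take (5,7); skip (6,11); take (13,16); skip (13,17); take (19,20).
Selected: (1,3) (5,7) (13,16) (19,20)

7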